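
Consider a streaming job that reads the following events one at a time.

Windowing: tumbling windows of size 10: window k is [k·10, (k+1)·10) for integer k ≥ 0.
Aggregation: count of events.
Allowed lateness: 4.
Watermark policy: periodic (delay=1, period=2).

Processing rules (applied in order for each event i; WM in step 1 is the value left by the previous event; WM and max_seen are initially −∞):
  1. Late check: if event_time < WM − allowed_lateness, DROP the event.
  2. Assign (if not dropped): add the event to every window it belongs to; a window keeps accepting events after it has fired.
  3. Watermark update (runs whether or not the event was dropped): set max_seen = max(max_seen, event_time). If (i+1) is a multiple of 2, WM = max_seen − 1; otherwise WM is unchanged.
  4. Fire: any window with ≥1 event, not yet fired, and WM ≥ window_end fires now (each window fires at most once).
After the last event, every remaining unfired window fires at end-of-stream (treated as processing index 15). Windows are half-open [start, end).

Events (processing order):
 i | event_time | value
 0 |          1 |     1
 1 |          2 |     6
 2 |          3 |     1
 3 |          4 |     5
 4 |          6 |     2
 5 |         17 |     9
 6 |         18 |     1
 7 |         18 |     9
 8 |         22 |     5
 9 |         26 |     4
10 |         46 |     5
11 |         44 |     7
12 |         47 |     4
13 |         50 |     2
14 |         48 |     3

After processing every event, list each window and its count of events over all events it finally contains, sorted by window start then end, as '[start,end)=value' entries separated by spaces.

[0,10)=5 [10,20)=3 [20,30)=2 [40,50)=4 [50,60)=1

i=0 t=1 v=1: → [0,10); WM=−∞
i=1 t=2 v=6: → [0,10); WM=1
i=2 t=3 v=1: → [0,10); WM=1
i=3 t=4 v=5: → [0,10); WM=3
i=4 t=6 v=2: → [0,10); WM=3
i=5 t=17 v=9: → [10,20); WM=16; [0,10) fires=5
i=6 t=18 v=1: → [10,20); WM=16
i=7 t=18 v=9: → [10,20); WM=17
i=8 t=22 v=5: → [20,30); WM=17
i=9 t=26 v=4: → [20,30); WM=25; [10,20) fires=3
i=10 t=46 v=5: → [40,50); WM=25
i=11 t=44 v=7: → [40,50); WM=45; [20,30) fires=2
i=12 t=47 v=4: → [40,50); WM=45
i=13 t=50 v=2: → [50,60); WM=49
i=14 t=48 v=3: → [40,50); WM=49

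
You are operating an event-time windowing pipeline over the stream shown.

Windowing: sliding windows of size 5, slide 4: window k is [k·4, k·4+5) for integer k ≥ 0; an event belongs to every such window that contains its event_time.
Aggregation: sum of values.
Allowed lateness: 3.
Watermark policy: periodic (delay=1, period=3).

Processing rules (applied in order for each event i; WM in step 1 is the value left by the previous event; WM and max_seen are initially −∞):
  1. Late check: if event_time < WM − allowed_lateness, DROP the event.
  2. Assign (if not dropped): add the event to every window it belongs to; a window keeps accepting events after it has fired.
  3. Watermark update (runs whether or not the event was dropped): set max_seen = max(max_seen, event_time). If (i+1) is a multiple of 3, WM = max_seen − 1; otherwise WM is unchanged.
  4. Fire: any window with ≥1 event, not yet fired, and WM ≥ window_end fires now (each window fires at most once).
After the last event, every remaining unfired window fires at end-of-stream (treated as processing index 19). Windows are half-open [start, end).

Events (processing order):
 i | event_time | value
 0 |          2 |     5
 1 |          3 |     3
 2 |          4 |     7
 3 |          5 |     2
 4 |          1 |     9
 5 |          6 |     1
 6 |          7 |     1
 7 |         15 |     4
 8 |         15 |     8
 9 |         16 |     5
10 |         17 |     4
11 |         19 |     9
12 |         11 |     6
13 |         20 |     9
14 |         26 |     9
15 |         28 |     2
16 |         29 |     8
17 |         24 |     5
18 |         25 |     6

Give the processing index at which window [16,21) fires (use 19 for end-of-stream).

i=0 t=2 v=5: → [0,5); WM=−∞
i=1 t=3 v=3: → [0,5); WM=−∞
i=2 t=4 v=7: → [4,9),[0,5); WM=3
i=3 t=5 v=2: → [4,9); WM=3
i=4 t=1 v=9: → [0,5); WM=3
i=5 t=6 v=1: → [4,9); WM=5; [0,5) fires=24
i=6 t=7 v=1: → [4,9); WM=5
i=7 t=15 v=4: → [12,17); WM=5
i=8 t=15 v=8: → [12,17); WM=14; [4,9) fires=11
i=9 t=16 v=5: → [16,21),[12,17); WM=14
i=10 t=17 v=4: → [16,21); WM=14
i=11 t=19 v=9: → [16,21); WM=18; [12,17) fires=17
i=12 t=11 v=6: DROP (t<18-3); WM=18
i=13 t=20 v=9: → [20,25),[16,21); WM=18
i=14 t=26 v=9: → [24,29); WM=25; [16,21) fires=27 [20,25) fires=9
i=15 t=28 v=2: → [28,33),[24,29); WM=25
i=16 t=29 v=8: → [28,33); WM=25
i=17 t=24 v=5: → [24,29),[20,25); WM=28
i=18 t=25 v=6: → [24,29); WM=28

14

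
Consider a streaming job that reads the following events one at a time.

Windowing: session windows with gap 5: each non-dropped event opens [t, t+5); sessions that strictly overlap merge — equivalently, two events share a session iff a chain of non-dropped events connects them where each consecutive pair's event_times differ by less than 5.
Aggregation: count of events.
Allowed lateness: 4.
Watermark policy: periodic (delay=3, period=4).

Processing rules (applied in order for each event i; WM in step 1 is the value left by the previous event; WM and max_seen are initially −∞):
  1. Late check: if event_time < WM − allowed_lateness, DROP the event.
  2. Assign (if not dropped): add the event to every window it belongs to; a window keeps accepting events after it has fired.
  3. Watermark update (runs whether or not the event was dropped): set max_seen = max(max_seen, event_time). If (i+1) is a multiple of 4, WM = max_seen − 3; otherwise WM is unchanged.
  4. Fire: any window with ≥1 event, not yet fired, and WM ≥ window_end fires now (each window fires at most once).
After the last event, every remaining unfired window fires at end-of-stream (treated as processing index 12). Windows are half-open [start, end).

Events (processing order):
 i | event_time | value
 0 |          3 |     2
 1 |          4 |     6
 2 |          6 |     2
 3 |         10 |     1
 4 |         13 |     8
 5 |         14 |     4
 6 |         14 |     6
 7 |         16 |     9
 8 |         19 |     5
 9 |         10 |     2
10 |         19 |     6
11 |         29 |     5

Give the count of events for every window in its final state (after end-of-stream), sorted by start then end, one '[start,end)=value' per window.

i=0 t=3 v=2: → [3,8); WM=−∞
i=1 t=4 v=6: → [3,9); WM=−∞
i=2 t=6 v=2: → [3,11); WM=−∞
i=3 t=10 v=1: → [3,15); WM=7
i=4 t=13 v=8: → [3,18); WM=7
i=5 t=14 v=4: → [3,19); WM=7
i=6 t=14 v=6: → [3,19); WM=7
i=7 t=16 v=9: → [3,21); WM=13
i=8 t=19 v=5: → [3,24); WM=13
i=9 t=10 v=2: → [3,24); WM=13
i=10 t=19 v=6: → [3,24); WM=13
i=11 t=29 v=5: → [29,34); WM=26

[3,24)=11 [29,34)=1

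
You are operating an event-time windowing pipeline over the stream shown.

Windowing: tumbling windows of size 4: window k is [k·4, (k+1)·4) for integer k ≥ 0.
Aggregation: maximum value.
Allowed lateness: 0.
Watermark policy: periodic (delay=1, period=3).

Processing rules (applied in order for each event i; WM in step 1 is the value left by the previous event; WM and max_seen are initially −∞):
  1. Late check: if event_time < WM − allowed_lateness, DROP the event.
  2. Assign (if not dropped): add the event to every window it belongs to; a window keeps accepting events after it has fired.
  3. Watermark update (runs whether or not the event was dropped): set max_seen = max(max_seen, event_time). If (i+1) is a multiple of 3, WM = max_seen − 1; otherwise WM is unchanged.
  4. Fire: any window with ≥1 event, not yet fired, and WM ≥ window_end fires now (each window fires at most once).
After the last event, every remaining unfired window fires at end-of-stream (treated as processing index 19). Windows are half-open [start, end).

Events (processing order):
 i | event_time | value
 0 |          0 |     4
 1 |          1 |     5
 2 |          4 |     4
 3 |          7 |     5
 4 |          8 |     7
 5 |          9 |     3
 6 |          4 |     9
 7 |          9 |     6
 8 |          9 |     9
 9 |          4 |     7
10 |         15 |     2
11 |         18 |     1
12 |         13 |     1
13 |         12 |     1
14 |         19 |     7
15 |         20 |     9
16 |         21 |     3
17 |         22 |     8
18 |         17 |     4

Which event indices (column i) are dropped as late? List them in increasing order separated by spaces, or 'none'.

i=0 t=0 v=4: → [0,4); WM=−∞
i=1 t=1 v=5: → [0,4); WM=−∞
i=2 t=4 v=4: → [4,8); WM=3
i=3 t=7 v=5: → [4,8); WM=3
i=4 t=8 v=7: → [8,12); WM=3
i=5 t=9 v=3: → [8,12); WM=8; [0,4) fires=5 [4,8) fires=5
i=6 t=4 v=9: DROP (t<8-0); WM=8
i=7 t=9 v=6: → [8,12); WM=8
i=8 t=9 v=9: → [8,12); WM=8
i=9 t=4 v=7: DROP (t<8-0); WM=8
i=10 t=15 v=2: → [12,16); WM=8
i=11 t=18 v=1: → [16,20); WM=17; [8,12) fires=9 [12,16) fires=2
i=12 t=13 v=1: DROP (t<17-0); WM=17
i=13 t=12 v=1: DROP (t<17-0); WM=17
i=14 t=19 v=7: → [16,20); WM=18
i=15 t=20 v=9: → [20,24); WM=18
i=16 t=21 v=3: → [20,24); WM=18
i=17 t=22 v=8: → [20,24); WM=21; [16,20) fires=7
i=18 t=17 v=4: DROP (t<21-0); WM=21

6 9 12 13 18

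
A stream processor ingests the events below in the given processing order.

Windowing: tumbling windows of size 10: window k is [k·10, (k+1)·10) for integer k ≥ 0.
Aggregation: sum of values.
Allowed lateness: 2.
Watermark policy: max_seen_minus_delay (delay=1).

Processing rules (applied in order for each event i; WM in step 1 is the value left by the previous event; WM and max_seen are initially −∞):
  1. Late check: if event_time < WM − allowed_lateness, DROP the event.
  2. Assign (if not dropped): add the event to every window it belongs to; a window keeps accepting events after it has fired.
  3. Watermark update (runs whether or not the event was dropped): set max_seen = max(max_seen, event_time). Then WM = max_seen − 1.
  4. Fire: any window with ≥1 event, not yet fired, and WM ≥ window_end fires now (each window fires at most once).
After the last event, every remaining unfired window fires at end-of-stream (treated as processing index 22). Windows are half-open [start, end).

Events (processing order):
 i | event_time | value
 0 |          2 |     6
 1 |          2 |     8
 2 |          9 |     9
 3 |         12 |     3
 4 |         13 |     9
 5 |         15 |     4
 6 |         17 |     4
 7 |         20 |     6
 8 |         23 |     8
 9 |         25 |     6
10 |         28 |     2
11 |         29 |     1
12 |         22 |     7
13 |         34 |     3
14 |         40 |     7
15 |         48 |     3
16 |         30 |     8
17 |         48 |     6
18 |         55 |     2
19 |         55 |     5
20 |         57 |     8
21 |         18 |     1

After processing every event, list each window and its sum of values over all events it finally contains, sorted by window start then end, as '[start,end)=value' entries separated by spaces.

[0,10)=23 [10,20)=20 [20,30)=23 [30,40)=3 [40,50)=16 [50,60)=15

i=0 t=2 v=6: → [0,10); WM=1
i=1 t=2 v=8: → [0,10); WM=1
i=2 t=9 v=9: → [0,10); WM=8
i=3 t=12 v=3: → [10,20); WM=11; [0,10) fires=23
i=4 t=13 v=9: → [10,20); WM=12
i=5 t=15 v=4: → [10,20); WM=14
i=6 t=17 v=4: → [10,20); WM=16
i=7 t=20 v=6: → [20,30); WM=19
i=8 t=23 v=8: → [20,30); WM=22; [10,20) fires=20
i=9 t=25 v=6: → [20,30); WM=24
i=10 t=28 v=2: → [20,30); WM=27
i=11 t=29 v=1: → [20,30); WM=28
i=12 t=22 v=7: DROP (t<28-2); WM=28
i=13 t=34 v=3: → [30,40); WM=33; [20,30) fires=23
i=14 t=40 v=7: → [40,50); WM=39
i=15 t=48 v=3: → [40,50); WM=47; [30,40) fires=3
i=16 t=30 v=8: DROP (t<47-2); WM=47
i=17 t=48 v=6: → [40,50); WM=47
i=18 t=55 v=2: → [50,60); WM=54; [40,50) fires=16
i=19 t=55 v=5: → [50,60); WM=54
i=20 t=57 v=8: → [50,60); WM=56
i=21 t=18 v=1: DROP (t<56-2); WM=56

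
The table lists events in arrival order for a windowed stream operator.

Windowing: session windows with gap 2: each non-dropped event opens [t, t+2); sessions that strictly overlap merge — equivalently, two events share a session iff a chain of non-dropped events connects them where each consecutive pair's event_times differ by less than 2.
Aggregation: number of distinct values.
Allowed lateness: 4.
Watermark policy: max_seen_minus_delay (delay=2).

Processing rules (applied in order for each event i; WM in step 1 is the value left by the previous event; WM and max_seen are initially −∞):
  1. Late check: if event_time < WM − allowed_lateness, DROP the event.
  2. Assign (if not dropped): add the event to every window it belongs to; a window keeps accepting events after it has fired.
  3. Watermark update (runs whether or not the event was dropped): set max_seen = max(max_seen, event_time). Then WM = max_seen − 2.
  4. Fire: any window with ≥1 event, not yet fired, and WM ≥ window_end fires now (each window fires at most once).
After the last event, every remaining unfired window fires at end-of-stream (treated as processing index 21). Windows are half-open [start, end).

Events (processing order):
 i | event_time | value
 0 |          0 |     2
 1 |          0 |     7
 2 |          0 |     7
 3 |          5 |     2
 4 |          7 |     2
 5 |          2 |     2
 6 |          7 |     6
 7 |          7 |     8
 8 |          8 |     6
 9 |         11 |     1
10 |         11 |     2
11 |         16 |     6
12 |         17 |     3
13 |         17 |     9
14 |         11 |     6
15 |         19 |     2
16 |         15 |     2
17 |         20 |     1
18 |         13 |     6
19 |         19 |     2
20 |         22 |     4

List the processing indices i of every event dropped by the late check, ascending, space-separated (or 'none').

18

i=0 t=0 v=2: → [0,2); WM=-2
i=1 t=0 v=7: → [0,2); WM=-2
i=2 t=0 v=7: → [0,2); WM=-2
i=3 t=5 v=2: → [5,7); WM=3
i=4 t=7 v=2: → [7,9); WM=5
i=5 t=2 v=2: → [2,4); WM=5
i=6 t=7 v=6: → [7,9); WM=5
i=7 t=7 v=8: → [7,9); WM=5
i=8 t=8 v=6: → [7,10); WM=6
i=9 t=11 v=1: → [11,13); WM=9
i=10 t=11 v=2: → [11,13); WM=9
i=11 t=16 v=6: → [16,18); WM=14
i=12 t=17 v=3: → [16,19); WM=15
i=13 t=17 v=9: → [16,19); WM=15
i=14 t=11 v=6: → [11,13); WM=15
i=15 t=19 v=2: → [19,21); WM=17
i=16 t=15 v=2: → [15,19); WM=17
i=17 t=20 v=1: → [19,22); WM=18
i=18 t=13 v=6: DROP (t<18-4); WM=18
i=19 t=19 v=2: → [19,22); WM=18
i=20 t=22 v=4: → [22,24); WM=20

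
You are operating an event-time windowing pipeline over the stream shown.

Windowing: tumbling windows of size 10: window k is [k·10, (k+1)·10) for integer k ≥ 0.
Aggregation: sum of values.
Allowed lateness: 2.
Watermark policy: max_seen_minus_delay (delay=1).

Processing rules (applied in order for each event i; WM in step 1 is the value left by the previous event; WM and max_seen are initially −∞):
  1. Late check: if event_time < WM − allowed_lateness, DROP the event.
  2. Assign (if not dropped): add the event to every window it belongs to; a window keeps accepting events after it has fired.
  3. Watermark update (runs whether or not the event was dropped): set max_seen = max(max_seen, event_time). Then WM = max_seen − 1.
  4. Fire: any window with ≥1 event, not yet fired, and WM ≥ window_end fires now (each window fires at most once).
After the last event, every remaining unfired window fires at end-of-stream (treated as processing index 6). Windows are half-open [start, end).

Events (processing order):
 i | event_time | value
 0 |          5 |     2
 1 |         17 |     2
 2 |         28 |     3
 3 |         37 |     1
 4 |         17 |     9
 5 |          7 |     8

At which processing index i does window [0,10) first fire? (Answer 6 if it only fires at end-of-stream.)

i=0 t=5 v=2: → [0,10); WM=4
i=1 t=17 v=2: → [10,20); WM=16; [0,10) fires=2
i=2 t=28 v=3: → [20,30); WM=27; [10,20) fires=2
i=3 t=37 v=1: → [30,40); WM=36; [20,30) fires=3
i=4 t=17 v=9: DROP (t<36-2); WM=36
i=5 t=7 v=8: DROP (t<36-2); WM=36

1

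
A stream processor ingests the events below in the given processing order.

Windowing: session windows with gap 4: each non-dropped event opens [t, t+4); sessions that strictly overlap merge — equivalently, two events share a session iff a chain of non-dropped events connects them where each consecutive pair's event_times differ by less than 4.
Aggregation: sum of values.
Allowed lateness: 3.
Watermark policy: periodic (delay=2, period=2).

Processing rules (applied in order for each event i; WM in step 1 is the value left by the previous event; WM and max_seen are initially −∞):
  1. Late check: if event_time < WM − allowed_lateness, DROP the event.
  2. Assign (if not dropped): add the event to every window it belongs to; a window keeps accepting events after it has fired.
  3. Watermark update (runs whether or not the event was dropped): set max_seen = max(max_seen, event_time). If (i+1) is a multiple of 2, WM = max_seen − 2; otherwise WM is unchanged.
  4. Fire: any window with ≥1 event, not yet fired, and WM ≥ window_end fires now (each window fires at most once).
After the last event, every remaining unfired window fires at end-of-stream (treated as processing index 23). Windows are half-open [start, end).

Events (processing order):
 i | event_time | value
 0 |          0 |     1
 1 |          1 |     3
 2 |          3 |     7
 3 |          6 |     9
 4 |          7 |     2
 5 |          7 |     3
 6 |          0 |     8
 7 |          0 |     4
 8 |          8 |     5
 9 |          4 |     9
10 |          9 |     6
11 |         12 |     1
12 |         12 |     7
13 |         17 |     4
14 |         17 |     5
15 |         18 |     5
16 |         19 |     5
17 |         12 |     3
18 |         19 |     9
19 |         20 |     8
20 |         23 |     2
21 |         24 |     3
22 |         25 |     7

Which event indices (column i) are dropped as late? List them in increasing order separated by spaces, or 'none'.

6 7 17

i=0 t=0 v=1: → [0,4); WM=−∞
i=1 t=1 v=3: → [0,5); WM=-1
i=2 t=3 v=7: → [0,7); WM=-1
i=3 t=6 v=9: → [0,10); WM=4
i=4 t=7 v=2: → [0,11); WM=4
i=5 t=7 v=3: → [0,11); WM=5
i=6 t=0 v=8: DROP (t<5-3); WM=5
i=7 t=0 v=4: DROP (t<5-3); WM=5
i=8 t=8 v=5: → [0,12); WM=5
i=9 t=4 v=9: → [0,12); WM=6
i=10 t=9 v=6: → [0,13); WM=6
i=11 t=12 v=1: → [0,16); WM=10
i=12 t=12 v=7: → [0,16); WM=10
i=13 t=17 v=4: → [17,21); WM=15
i=14 t=17 v=5: → [17,21); WM=15
i=15 t=18 v=5: → [17,22); WM=16
i=16 t=19 v=5: → [17,23); WM=16
i=17 t=12 v=3: DROP (t<16-3); WM=17
i=18 t=19 v=9: → [17,23); WM=17
i=19 t=20 v=8: → [17,24); WM=18
i=20 t=23 v=2: → [17,27); WM=18
i=21 t=24 v=3: → [17,28); WM=22
i=22 t=25 v=7: → [17,29); WM=22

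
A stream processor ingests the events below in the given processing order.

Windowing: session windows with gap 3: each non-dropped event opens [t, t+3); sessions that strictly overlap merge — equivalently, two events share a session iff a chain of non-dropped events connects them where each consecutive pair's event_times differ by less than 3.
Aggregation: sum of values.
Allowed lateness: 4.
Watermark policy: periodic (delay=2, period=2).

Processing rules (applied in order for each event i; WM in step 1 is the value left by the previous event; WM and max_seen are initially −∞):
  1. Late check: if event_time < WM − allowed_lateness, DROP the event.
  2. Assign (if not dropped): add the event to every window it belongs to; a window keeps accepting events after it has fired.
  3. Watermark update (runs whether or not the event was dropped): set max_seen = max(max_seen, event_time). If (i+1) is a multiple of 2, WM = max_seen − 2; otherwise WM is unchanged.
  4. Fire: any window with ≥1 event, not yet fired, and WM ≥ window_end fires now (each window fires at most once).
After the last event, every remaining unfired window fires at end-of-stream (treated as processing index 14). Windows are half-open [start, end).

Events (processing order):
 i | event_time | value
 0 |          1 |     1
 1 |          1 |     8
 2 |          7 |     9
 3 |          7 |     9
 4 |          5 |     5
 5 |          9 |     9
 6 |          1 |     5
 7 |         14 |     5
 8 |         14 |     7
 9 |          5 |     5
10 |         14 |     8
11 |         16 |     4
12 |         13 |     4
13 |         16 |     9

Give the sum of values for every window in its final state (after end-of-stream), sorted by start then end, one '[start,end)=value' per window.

i=0 t=1 v=1: → [1,4); WM=−∞
i=1 t=1 v=8: → [1,4); WM=-1
i=2 t=7 v=9: → [7,10); WM=-1
i=3 t=7 v=9: → [7,10); WM=5
i=4 t=5 v=5: → [5,10); WM=5
i=5 t=9 v=9: → [5,12); WM=7
i=6 t=1 v=5: DROP (t<7-4); WM=7
i=7 t=14 v=5: → [14,17); WM=12
i=8 t=14 v=7: → [14,17); WM=12
i=9 t=5 v=5: DROP (t<12-4); WM=12
i=10 t=14 v=8: → [14,17); WM=12
i=11 t=16 v=4: → [14,19); WM=14
i=12 t=13 v=4: → [13,19); WM=14
i=13 t=16 v=9: → [13,19); WM=14

[1,4)=9 [5,12)=32 [13,19)=37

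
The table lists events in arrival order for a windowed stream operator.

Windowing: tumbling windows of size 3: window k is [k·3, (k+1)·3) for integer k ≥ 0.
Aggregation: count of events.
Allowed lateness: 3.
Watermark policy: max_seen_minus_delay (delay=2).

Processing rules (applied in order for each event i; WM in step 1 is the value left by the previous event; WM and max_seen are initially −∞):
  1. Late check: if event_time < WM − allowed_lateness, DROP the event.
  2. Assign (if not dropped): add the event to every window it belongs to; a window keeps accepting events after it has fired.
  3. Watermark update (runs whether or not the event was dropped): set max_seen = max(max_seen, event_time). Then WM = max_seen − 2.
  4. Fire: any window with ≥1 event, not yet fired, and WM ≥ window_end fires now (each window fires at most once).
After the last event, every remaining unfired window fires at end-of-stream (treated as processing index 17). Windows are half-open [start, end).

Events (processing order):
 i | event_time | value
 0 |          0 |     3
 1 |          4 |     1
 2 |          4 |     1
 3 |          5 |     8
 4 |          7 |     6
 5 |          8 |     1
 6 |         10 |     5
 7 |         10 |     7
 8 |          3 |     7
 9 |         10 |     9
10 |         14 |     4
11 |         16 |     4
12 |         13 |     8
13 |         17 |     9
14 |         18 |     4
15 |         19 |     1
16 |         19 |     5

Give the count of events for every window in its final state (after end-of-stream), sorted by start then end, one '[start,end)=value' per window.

i=0 t=0 v=3: → [0,3); WM=-2
i=1 t=4 v=1: → [3,6); WM=2
i=2 t=4 v=1: → [3,6); WM=2
i=3 t=5 v=8: → [3,6); WM=3; [0,3) fires=1
i=4 t=7 v=6: → [6,9); WM=5
i=5 t=8 v=1: → [6,9); WM=6; [3,6) fires=3
i=6 t=10 v=5: → [9,12); WM=8
i=7 t=10 v=7: → [9,12); WM=8
i=8 t=3 v=7: DROP (t<8-3); WM=8
i=9 t=10 v=9: → [9,12); WM=8
i=10 t=14 v=4: → [12,15); WM=12; [6,9) fires=2 [9,12) fires=3
i=11 t=16 v=4: → [15,18); WM=14
i=12 t=13 v=8: → [12,15); WM=14
i=13 t=17 v=9: → [15,18); WM=15; [12,15) fires=2
i=14 t=18 v=4: → [18,21); WM=16
i=15 t=19 v=1: → [18,21); WM=17
i=16 t=19 v=5: → [18,21); WM=17

[0,3)=1 [3,6)=3 [6,9)=2 [9,12)=3 [12,15)=2 [15,18)=2 [18,21)=3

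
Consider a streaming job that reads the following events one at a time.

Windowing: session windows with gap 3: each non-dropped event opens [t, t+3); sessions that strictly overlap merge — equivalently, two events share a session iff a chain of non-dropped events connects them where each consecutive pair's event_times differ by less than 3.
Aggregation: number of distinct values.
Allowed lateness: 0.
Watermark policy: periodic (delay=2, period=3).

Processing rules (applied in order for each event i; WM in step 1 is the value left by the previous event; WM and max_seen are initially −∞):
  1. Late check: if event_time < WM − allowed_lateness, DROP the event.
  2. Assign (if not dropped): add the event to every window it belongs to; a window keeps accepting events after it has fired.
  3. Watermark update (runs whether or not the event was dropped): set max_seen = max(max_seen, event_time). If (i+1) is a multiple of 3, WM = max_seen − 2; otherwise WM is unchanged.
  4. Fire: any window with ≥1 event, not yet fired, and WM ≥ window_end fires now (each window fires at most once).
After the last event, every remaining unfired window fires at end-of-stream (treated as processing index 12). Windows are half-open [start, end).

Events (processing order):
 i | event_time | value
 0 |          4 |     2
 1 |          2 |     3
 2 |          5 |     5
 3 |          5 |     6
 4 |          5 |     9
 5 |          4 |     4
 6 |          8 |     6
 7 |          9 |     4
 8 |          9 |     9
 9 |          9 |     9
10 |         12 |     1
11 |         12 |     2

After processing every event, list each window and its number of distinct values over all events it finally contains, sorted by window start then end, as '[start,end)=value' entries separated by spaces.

[2,8)=6 [8,12)=3 [12,15)=2

i=0 t=4 v=2: → [4,7); WM=−∞
i=1 t=2 v=3: → [2,7); WM=−∞
i=2 t=5 v=5: → [2,8); WM=3
i=3 t=5 v=6: → [2,8); WM=3
i=4 t=5 v=9: → [2,8); WM=3
i=5 t=4 v=4: → [2,8); WM=3
i=6 t=8 v=6: → [8,11); WM=3
i=7 t=9 v=4: → [8,12); WM=3
i=8 t=9 v=9: → [8,12); WM=7
i=9 t=9 v=9: → [8,12); WM=7
i=10 t=12 v=1: → [12,15); WM=7
i=11 t=12 v=2: → [12,15); WM=10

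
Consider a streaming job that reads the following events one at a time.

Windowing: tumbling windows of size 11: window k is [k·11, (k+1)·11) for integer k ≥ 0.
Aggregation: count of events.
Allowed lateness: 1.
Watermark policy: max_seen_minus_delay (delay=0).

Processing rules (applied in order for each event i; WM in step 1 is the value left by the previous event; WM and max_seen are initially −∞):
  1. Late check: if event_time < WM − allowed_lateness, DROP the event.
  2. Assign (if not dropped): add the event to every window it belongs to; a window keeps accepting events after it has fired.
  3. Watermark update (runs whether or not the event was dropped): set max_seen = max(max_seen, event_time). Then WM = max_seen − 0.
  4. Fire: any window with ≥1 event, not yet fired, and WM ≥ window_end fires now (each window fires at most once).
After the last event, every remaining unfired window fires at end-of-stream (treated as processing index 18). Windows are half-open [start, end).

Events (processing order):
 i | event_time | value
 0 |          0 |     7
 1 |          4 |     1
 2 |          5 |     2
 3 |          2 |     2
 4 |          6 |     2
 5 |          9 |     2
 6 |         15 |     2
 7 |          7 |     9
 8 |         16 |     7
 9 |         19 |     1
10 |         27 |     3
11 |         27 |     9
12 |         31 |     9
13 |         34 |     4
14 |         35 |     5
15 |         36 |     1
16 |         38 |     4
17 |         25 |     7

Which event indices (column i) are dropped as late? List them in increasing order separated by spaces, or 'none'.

3 7 17

i=0 t=0 v=7: → [0,11); WM=0
i=1 t=4 v=1: → [0,11); WM=4
i=2 t=5 v=2: → [0,11); WM=5
i=3 t=2 v=2: DROP (t<5-1); WM=5
i=4 t=6 v=2: → [0,11); WM=6
i=5 t=9 v=2: → [0,11); WM=9
i=6 t=15 v=2: → [11,22); WM=15; [0,11) fires=5
i=7 t=7 v=9: DROP (t<15-1); WM=15
i=8 t=16 v=7: → [11,22); WM=16
i=9 t=19 v=1: → [11,22); WM=19
i=10 t=27 v=3: → [22,33); WM=27; [11,22) fires=3
i=11 t=27 v=9: → [22,33); WM=27
i=12 t=31 v=9: → [22,33); WM=31
i=13 t=34 v=4: → [33,44); WM=34; [22,33) fires=3
i=14 t=35 v=5: → [33,44); WM=35
i=15 t=36 v=1: → [33,44); WM=36
i=16 t=38 v=4: → [33,44); WM=38
i=17 t=25 v=7: DROP (t<38-1); WM=38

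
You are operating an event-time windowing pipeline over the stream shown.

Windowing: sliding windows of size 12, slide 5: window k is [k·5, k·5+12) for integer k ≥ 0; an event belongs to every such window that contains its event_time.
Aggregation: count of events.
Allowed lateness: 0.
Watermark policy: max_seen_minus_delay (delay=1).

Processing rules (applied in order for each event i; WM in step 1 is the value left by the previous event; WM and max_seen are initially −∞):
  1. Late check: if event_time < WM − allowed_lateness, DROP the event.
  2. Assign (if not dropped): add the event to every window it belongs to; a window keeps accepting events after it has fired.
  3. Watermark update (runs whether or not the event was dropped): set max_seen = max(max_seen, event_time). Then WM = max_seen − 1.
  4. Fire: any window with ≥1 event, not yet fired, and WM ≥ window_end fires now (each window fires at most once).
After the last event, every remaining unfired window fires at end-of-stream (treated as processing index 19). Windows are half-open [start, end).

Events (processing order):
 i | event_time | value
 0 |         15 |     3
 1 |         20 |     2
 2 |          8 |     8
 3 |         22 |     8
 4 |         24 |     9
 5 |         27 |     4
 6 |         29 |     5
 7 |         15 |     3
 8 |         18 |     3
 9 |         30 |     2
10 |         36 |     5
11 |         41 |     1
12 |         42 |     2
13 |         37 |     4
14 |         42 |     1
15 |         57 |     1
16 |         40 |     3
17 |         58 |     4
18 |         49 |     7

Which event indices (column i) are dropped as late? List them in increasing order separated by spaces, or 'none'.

2 7 8 13 16 18

i=0 t=15 v=3: → [15,27),[10,22),[5,17); WM=14
i=1 t=20 v=2: → [20,32),[15,27),[10,22); WM=19; [5,17) fires=1
i=2 t=8 v=8: DROP (t<19-0); WM=19
i=3 t=22 v=8: → [20,32),[15,27); WM=21
i=4 t=24 v=9: → [20,32),[15,27); WM=23; [10,22) fires=2
i=5 t=27 v=4: → [25,37),[20,32); WM=26
i=6 t=29 v=5: → [25,37),[20,32); WM=28; [15,27) fires=4
i=7 t=15 v=3: DROP (t<28-0); WM=28
i=8 t=18 v=3: DROP (t<28-0); WM=28
i=9 t=30 v=2: → [30,42),[25,37),[20,32); WM=29
i=10 t=36 v=5: → [35,47),[30,42),[25,37); WM=35; [20,32) fires=6
i=11 t=41 v=1: → [40,52),[35,47),[30,42); WM=40; [25,37) fires=4
i=12 t=42 v=2: → [40,52),[35,47); WM=41
i=13 t=37 v=4: DROP (t<41-0); WM=41
i=14 t=42 v=1: → [40,52),[35,47); WM=41
i=15 t=57 v=1: → [55,67),[50,62); WM=56; [30,42) fires=3 [35,47) fires=4 [40,52) fires=3
i=16 t=40 v=3: DROP (t<56-0); WM=56
i=17 t=58 v=4: → [55,67),[50,62); WM=57
i=18 t=49 v=7: DROP (t<57-0); WM=57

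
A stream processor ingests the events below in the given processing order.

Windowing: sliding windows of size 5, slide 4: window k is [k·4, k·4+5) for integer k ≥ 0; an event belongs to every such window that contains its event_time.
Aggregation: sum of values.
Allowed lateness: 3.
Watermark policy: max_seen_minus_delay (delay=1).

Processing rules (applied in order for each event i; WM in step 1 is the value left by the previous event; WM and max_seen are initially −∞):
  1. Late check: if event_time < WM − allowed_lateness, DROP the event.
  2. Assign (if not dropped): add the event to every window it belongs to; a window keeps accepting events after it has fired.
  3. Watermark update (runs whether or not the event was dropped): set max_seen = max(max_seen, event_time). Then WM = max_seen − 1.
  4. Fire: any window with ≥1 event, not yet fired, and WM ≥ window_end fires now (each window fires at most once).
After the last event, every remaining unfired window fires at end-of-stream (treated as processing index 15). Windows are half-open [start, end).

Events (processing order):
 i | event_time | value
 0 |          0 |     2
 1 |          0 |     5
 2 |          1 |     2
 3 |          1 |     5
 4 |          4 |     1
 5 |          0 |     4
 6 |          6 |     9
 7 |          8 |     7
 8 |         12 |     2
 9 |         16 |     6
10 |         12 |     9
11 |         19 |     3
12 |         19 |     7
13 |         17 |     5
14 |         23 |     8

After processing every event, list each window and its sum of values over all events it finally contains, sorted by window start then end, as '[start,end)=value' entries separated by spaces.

[0,5)=19 [4,9)=17 [8,13)=18 [12,17)=17 [16,21)=21 [20,25)=8

i=0 t=0 v=2: → [0,5); WM=-1
i=1 t=0 v=5: → [0,5); WM=-1
i=2 t=1 v=2: → [0,5); WM=0
i=3 t=1 v=5: → [0,5); WM=0
i=4 t=4 v=1: → [4,9),[0,5); WM=3
i=5 t=0 v=4: → [0,5); WM=3
i=6 t=6 v=9: → [4,9); WM=5; [0,5) fires=19
i=7 t=8 v=7: → [8,13),[4,9); WM=7
i=8 t=12 v=2: → [12,17),[8,13); WM=11; [4,9) fires=17
i=9 t=16 v=6: → [16,21),[12,17); WM=15; [8,13) fires=9
i=10 t=12 v=9: → [12,17),[8,13); WM=15
i=11 t=19 v=3: → [16,21); WM=18; [12,17) fires=17
i=12 t=19 v=7: → [16,21); WM=18
i=13 t=17 v=5: → [16,21); WM=18
i=14 t=23 v=8: → [20,25); WM=22; [16,21) fires=21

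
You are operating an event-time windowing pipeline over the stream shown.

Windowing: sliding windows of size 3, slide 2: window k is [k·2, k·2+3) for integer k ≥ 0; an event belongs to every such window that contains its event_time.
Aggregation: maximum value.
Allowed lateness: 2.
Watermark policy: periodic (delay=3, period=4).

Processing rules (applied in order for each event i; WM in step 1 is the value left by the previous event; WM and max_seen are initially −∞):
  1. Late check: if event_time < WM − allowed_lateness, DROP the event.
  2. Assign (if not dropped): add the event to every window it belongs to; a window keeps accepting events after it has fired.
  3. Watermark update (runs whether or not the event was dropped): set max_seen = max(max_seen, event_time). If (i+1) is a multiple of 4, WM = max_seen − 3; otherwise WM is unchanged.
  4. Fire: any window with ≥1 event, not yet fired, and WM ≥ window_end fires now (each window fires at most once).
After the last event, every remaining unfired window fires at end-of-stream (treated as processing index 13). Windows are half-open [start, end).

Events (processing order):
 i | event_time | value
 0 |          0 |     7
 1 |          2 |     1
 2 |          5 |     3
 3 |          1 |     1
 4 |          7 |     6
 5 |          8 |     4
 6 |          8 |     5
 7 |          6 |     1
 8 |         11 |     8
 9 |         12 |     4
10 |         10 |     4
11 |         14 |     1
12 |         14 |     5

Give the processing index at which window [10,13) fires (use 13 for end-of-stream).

i=0 t=0 v=7: → [0,3); WM=−∞
i=1 t=2 v=1: → [2,5),[0,3); WM=−∞
i=2 t=5 v=3: → [4,7); WM=−∞
i=3 t=1 v=1: → [0,3); WM=2
i=4 t=7 v=6: → [6,9); WM=2
i=5 t=8 v=4: → [8,11),[6,9); WM=2
i=6 t=8 v=5: → [8,11),[6,9); WM=2
i=7 t=6 v=1: → [6,9),[4,7); WM=5; [0,3) fires=7 [2,5) fires=1
i=8 t=11 v=8: → [10,13); WM=5
i=9 t=12 v=4: → [12,15),[10,13); WM=5
i=10 t=10 v=4: → [10,13),[8,11); WM=5
i=11 t=14 v=1: → [14,17),[12,15); WM=11; [4,7) fires=3 [6,9) fires=6 [8,11) fires=5
i=12 t=14 v=5: → [14,17),[12,15); WM=11

13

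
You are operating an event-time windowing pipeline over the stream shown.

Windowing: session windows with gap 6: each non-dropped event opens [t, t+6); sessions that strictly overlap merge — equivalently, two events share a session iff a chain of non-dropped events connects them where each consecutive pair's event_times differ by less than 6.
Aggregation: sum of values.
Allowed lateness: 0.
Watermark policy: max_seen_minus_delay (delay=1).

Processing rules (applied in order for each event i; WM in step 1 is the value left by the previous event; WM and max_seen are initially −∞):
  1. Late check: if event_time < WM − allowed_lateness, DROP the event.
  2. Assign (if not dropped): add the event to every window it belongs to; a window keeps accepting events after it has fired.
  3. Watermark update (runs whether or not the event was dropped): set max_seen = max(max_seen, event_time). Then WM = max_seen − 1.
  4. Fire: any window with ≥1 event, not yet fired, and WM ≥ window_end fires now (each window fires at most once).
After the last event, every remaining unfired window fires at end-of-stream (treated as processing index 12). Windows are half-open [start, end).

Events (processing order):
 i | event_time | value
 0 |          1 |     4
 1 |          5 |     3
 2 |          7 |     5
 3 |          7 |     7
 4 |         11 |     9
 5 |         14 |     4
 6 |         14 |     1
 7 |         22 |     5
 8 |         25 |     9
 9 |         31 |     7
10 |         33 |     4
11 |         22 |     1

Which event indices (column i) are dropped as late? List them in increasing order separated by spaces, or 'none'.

11

i=0 t=1 v=4: → [1,7); WM=0
i=1 t=5 v=3: → [1,11); WM=4
i=2 t=7 v=5: → [1,13); WM=6
i=3 t=7 v=7: → [1,13); WM=6
i=4 t=11 v=9: → [1,17); WM=10
i=5 t=14 v=4: → [1,20); WM=13
i=6 t=14 v=1: → [1,20); WM=13
i=7 t=22 v=5: → [22,28); WM=21
i=8 t=25 v=9: → [22,31); WM=24
i=9 t=31 v=7: → [31,37); WM=30
i=10 t=33 v=4: → [31,39); WM=32
i=11 t=22 v=1: DROP (t<32-0); WM=32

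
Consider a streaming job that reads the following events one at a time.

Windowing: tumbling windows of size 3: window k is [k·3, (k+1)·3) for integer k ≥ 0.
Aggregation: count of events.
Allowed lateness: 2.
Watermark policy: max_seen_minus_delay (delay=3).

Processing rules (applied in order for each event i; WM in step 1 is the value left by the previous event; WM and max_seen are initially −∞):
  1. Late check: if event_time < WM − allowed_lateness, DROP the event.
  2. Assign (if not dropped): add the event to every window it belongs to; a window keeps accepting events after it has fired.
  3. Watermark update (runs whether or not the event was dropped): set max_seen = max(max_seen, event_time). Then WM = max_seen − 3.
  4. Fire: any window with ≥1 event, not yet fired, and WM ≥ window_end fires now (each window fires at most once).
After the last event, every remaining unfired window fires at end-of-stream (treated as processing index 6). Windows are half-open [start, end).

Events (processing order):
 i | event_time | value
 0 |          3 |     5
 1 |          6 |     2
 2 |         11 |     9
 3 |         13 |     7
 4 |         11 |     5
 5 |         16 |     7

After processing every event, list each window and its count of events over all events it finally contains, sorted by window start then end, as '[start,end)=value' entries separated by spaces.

[3,6)=1 [6,9)=1 [9,12)=2 [12,15)=1 [15,18)=1

i=0 t=3 v=5: → [3,6); WM=0
i=1 t=6 v=2: → [6,9); WM=3
i=2 t=11 v=9: → [9,12); WM=8; [3,6) fires=1
i=3 t=13 v=7: → [12,15); WM=10; [6,9) fires=1
i=4 t=11 v=5: → [9,12); WM=10
i=5 t=16 v=7: → [15,18); WM=13; [9,12) fires=2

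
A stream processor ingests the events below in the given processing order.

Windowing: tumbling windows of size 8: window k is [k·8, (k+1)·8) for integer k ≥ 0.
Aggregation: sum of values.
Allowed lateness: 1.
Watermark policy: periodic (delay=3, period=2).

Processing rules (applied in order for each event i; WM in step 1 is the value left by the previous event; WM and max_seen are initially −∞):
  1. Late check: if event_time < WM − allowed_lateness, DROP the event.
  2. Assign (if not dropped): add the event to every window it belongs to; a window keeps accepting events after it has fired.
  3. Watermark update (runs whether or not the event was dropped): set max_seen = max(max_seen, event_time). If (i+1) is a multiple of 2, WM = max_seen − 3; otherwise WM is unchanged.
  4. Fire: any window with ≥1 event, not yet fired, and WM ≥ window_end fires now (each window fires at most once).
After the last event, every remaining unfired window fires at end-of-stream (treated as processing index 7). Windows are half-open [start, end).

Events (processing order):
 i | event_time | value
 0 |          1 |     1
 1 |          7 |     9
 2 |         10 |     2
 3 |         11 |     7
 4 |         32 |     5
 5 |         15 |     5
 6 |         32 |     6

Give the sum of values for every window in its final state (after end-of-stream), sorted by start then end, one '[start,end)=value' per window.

[0,8)=10 [8,16)=14 [32,40)=11

i=0 t=1 v=1: → [0,8); WM=−∞
i=1 t=7 v=9: → [0,8); WM=4
i=2 t=10 v=2: → [8,16); WM=4
i=3 t=11 v=7: → [8,16); WM=8; [0,8) fires=10
i=4 t=32 v=5: → [32,40); WM=8
i=5 t=15 v=5: → [8,16); WM=29; [8,16) fires=14
i=6 t=32 v=6: → [32,40); WM=29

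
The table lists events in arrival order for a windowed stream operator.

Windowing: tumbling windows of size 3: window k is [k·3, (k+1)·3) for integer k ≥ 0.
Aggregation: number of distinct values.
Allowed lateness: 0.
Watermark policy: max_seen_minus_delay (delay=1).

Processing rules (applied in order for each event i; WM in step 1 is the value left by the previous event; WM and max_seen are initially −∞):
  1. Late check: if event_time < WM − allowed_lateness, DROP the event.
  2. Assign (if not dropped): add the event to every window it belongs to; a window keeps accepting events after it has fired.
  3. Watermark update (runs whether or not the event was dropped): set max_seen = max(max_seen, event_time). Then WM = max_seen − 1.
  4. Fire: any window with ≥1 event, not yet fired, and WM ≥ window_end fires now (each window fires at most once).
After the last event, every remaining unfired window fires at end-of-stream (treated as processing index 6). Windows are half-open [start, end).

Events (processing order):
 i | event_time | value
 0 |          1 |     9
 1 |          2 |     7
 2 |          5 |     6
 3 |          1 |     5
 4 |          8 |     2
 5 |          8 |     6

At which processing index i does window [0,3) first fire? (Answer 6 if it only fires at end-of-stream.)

2

i=0 t=1 v=9: → [0,3); WM=0
i=1 t=2 v=7: → [0,3); WM=1
i=2 t=5 v=6: → [3,6); WM=4; [0,3) fires=2
i=3 t=1 v=5: DROP (t<4-0); WM=4
i=4 t=8 v=2: → [6,9); WM=7; [3,6) fires=1
i=5 t=8 v=6: → [6,9); WM=7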